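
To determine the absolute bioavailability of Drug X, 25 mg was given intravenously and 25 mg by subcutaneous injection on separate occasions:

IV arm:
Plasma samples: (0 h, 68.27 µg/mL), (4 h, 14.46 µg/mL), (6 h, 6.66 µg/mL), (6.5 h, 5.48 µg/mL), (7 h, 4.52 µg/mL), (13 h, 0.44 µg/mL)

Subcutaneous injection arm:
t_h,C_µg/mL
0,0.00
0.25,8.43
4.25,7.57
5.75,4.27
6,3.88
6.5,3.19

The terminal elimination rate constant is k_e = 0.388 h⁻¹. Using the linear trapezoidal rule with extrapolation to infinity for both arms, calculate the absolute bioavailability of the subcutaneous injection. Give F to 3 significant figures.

Trapezoidal AUC_0→13 (IV):
  [0→4]: (68.27+14.46)/2 × 4 = 165.46
  [4→6]: (14.46+6.66)/2 × 2 = 21.12
  [6→6.5]: (6.66+5.48)/2 × 0.5 = 3.035
  [6.5→7]: (5.48+4.52)/2 × 0.5 = 2.5
  [7→13]: (4.52+0.44)/2 × 6 = 14.88
  Sum = 206.995 µg/mL·h
IV tail: 0.44/0.388 = 1.134; AUC_iv,0→∞ = 206.995 + 1.134 = 208.129 µg/mL·h
Trapezoidal AUC_0→6.5 (subcutaneous injection):
  [0→0.25]: (0.00+8.43)/2 × 0.25 = 1.05375
  [0.25→4.25]: (8.43+7.57)/2 × 4 = 32.0
  [4.25→5.75]: (7.57+4.27)/2 × 1.5 = 8.88
  [5.75→6]: (4.27+3.88)/2 × 0.25 = 1.01875
  [6→6.5]: (3.88+3.19)/2 × 0.5 = 1.7675
  Sum = 44.72 µg/mL·h
subcutaneous injection tail: 3.19/0.388 = 8.222; AUC_ev,0→∞ = 44.72 + 8.222 = 52.942 µg/mL·h
F = (AUC_ev/D_ev)/(AUC_iv/D_iv) = (52.942/25)/(208.129/25) = 2.11768/8.32516 = 0.2544

F = 0.254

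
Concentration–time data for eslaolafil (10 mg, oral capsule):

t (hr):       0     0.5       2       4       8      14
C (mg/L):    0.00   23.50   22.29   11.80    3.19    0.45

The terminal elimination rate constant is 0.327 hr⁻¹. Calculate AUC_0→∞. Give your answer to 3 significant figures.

AUC = 117 mg/L·hr

Trapezoidal AUC_0→14:
  [0→0.5]: (0.00+23.50)/2 × 0.5 = 5.875
  [0.5→2]: (23.50+22.29)/2 × 1.5 = 34.3425
  [2→4]: (22.29+11.80)/2 × 2 = 34.09
  [4→8]: (11.80+3.19)/2 × 4 = 29.98
  [8→14]: (3.19+0.45)/2 × 6 = 10.92
  Sum = 115.2075 mg/L·hr
Extrapolated tail: C_last / k_e = 0.45 / 0.327 = 1.376
AUC_0→∞ = 115.2075 + 1.376 = 116.5835 mg/L·hr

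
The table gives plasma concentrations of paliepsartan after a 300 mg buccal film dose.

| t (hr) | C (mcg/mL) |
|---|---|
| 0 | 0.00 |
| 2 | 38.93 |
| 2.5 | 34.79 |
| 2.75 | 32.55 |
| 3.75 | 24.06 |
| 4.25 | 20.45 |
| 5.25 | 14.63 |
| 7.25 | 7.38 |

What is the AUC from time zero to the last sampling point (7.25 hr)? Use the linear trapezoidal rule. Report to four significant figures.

Trapezoidal AUC_0→7.25:
  [0→2]: (0.00+38.93)/2 × 2 = 38.93
  [2→2.5]: (38.93+34.79)/2 × 0.5 = 18.43
  [2.5→2.75]: (34.79+32.55)/2 × 0.25 = 8.4175
  [2.75→3.75]: (32.55+24.06)/2 × 1 = 28.305
  [3.75→4.25]: (24.06+20.45)/2 × 0.5 = 11.1275
  [4.25→5.25]: (20.45+14.63)/2 × 1 = 17.54
  [5.25→7.25]: (14.63+7.38)/2 × 2 = 22.01
  Sum = 144.76 mcg/mL·hr

AUC = 144.8 mcg/mL·hr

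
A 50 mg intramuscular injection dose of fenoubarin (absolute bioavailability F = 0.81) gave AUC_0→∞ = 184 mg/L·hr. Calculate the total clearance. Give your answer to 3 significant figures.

CL = F × Dose / AUC_0→∞
   = 0.81 × 50 / 184 = 0.220109 L/hr

CL = 0.220 L/hr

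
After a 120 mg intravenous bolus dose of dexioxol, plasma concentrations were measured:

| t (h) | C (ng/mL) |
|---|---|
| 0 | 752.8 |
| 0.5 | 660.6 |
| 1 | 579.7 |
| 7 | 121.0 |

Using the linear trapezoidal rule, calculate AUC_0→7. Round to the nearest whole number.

Trapezoidal AUC_0→7:
  [0→0.5]: (752.8+660.6)/2 × 0.5 = 353.35
  [0.5→1]: (660.6+579.7)/2 × 0.5 = 310.075
  [1→7]: (579.7+121.0)/2 × 6 = 2102.1
  Sum = 2765.525 ng/mL·h

AUC = 2766 ng/mL·h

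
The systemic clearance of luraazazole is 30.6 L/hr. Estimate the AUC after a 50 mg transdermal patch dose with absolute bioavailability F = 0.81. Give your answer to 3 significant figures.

AUC_0→∞ = F × Dose / CL
        = 0.81 × 50 / 30.6 = 1.32353 mg/L·hr

AUC = 1.32 mg/L·hr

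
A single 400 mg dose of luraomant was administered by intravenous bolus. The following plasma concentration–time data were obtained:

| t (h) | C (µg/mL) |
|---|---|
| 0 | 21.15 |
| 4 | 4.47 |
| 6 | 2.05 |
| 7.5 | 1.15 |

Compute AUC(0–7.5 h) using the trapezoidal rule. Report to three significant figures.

AUC = 60.2 µg/mL·h

Trapezoidal AUC_0→7.5:
  [0→4]: (21.15+4.47)/2 × 4 = 51.24
  [4→6]: (4.47+2.05)/2 × 2 = 6.52
  [6→7.5]: (2.05+1.15)/2 × 1.5 = 2.4
  Sum = 60.16 µg/mL·h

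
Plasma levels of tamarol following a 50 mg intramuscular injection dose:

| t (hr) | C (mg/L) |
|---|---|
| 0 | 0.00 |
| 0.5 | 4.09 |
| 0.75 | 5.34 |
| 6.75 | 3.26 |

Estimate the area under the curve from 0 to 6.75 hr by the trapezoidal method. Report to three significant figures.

Trapezoidal AUC_0→6.75:
  [0→0.5]: (0.00+4.09)/2 × 0.5 = 1.0225
  [0.5→0.75]: (4.09+5.34)/2 × 0.25 = 1.17875
  [0.75→6.75]: (5.34+3.26)/2 × 6 = 25.8
  Sum = 28.00125 mg/L·hr

AUC = 28.0 mg/L·hr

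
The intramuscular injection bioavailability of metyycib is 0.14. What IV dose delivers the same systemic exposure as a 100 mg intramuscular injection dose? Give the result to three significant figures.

D_iv = 14.0 mg

Systemic exposure from an extravascular dose = F × D_ev, so the equivalent IV dose is F × D_ev.
D_iv = F × D_ev = 0.14 × 100 = 14 mg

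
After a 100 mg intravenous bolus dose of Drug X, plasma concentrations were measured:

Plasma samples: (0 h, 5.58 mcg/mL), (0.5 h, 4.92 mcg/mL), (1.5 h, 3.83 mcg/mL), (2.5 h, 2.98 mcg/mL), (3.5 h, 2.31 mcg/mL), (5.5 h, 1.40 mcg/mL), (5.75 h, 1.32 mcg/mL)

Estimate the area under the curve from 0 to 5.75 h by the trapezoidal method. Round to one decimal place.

AUC = 17.1 mcg/mL·h

Trapezoidal AUC_0→5.75:
  [0→0.5]: (5.58+4.92)/2 × 0.5 = 2.625
  [0.5→1.5]: (4.92+3.83)/2 × 1 = 4.375
  [1.5→2.5]: (3.83+2.98)/2 × 1 = 3.405
  [2.5→3.5]: (2.98+2.31)/2 × 1 = 2.645
  [3.5→5.5]: (2.31+1.40)/2 × 2 = 3.71
  [5.5→5.75]: (1.40+1.32)/2 × 0.25 = 0.34
  Sum = 17.1 mcg/mL·h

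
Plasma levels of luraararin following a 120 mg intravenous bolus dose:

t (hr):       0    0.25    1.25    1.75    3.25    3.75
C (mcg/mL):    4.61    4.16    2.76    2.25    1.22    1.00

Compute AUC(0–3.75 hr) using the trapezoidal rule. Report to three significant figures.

AUC = 8.97 mcg/mL·hr

Trapezoidal AUC_0→3.75:
  [0→0.25]: (4.61+4.16)/2 × 0.25 = 1.09625
  [0.25→1.25]: (4.16+2.76)/2 × 1 = 3.46
  [1.25→1.75]: (2.76+2.25)/2 × 0.5 = 1.2525
  [1.75→3.25]: (2.25+1.22)/2 × 1.5 = 2.6025
  [3.25→3.75]: (1.22+1.00)/2 × 0.5 = 0.555
  Sum = 8.96625 mcg/mL·hr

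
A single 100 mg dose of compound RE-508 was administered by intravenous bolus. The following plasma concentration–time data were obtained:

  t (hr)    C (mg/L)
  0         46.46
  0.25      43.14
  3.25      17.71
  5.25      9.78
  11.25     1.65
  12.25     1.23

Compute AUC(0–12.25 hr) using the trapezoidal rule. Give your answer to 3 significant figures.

Trapezoidal AUC_0→12.25:
  [0→0.25]: (46.46+43.14)/2 × 0.25 = 11.2
  [0.25→3.25]: (43.14+17.71)/2 × 3 = 91.275
  [3.25→5.25]: (17.71+9.78)/2 × 2 = 27.49
  [5.25→11.25]: (9.78+1.65)/2 × 6 = 34.29
  [11.25→12.25]: (1.65+1.23)/2 × 1 = 1.44
  Sum = 165.695 mg/L·hr

AUC = 166 mg/L·hr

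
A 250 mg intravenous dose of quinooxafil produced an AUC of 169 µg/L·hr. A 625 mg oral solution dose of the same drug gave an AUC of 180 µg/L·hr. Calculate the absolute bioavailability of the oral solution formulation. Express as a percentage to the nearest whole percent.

F = 43%

F = (AUC_ev / D_ev) / (AUC_iv / D_iv)
  = (180/625) / (169/250)
  = 0.288 / 0.676 = 0.4260
  = 42.60%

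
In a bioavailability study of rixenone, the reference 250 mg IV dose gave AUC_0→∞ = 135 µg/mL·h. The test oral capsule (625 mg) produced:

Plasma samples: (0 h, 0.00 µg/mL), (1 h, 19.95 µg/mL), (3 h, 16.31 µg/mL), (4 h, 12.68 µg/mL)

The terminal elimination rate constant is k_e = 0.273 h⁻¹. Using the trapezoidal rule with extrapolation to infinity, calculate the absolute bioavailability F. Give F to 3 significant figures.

Trapezoidal AUC_0→4 (oral capsule):
  [0→1]: (0.00+19.95)/2 × 1 = 9.975
  [1→3]: (19.95+16.31)/2 × 2 = 36.26
  [3→4]: (16.31+12.68)/2 × 1 = 14.495
  Sum = 60.73 µg/mL·h
Tail: C_last/k_e = 12.68/0.273 = 46.447
AUC_0→∞ (oral capsule) = 60.73 + 46.447 = 107.177 µg/mL·h
F = (AUC_ev/D_ev)/(AUC_iv/D_iv) = (107.177/625)/(135/250) = 0.1714832/0.54 = 0.3176

F = 0.318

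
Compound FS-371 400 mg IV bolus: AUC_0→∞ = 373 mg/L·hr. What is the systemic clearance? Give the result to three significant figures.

CL = Dose_iv / AUC_0→∞
   = 400 / 373 = 1.07239 L/hr

CL = 1.07 L/hr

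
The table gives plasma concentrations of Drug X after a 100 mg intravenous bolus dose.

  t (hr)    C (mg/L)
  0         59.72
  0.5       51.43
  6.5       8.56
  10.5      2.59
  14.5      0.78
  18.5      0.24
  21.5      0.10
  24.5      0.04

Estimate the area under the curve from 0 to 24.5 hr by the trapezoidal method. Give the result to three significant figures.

AUC = 240 mg/L·hr

Trapezoidal AUC_0→24.5:
  [0→0.5]: (59.72+51.43)/2 × 0.5 = 27.7875
  [0.5→6.5]: (51.43+8.56)/2 × 6 = 179.97
  [6.5→10.5]: (8.56+2.59)/2 × 4 = 22.3
  [10.5→14.5]: (2.59+0.78)/2 × 4 = 6.74
  [14.5→18.5]: (0.78+0.24)/2 × 4 = 2.04
  [18.5→21.5]: (0.24+0.10)/2 × 3 = 0.51
  [21.5→24.5]: (0.10+0.04)/2 × 3 = 0.21
  Sum = 239.5575 mg/L·hr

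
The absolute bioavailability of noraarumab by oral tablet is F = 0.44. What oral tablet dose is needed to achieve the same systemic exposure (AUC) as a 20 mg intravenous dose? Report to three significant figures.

D_oral = 45.5 mg

For equal systemic exposure: F × D_ev = D_iv
D_ev = D_iv / F = 20 / 0.44 = 45.4545 mg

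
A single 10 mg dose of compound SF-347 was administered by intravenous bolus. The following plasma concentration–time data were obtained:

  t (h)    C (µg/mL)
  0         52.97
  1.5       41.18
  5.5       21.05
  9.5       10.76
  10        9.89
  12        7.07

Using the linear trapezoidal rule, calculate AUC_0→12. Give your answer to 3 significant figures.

Trapezoidal AUC_0→12:
  [0→1.5]: (52.97+41.18)/2 × 1.5 = 70.6125
  [1.5→5.5]: (41.18+21.05)/2 × 4 = 124.46
  [5.5→9.5]: (21.05+10.76)/2 × 4 = 63.62
  [9.5→10]: (10.76+9.89)/2 × 0.5 = 5.1625
  [10→12]: (9.89+7.07)/2 × 2 = 16.96
  Sum = 280.815 µg/mL·h

AUC = 281 µg/mL·h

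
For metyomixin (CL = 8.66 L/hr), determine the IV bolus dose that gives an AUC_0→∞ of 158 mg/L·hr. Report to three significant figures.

Dose = 1370 mg

Dose_iv = CL × AUC_0→∞
     = 8.66 × 158 = 1368.28 mg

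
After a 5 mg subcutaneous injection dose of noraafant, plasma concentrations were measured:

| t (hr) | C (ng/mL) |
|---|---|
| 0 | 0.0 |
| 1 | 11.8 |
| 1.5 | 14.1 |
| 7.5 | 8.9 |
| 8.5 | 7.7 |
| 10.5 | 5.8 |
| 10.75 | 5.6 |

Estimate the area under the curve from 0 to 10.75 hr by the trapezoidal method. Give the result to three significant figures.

AUC = 105 ng/mL·hr

Trapezoidal AUC_0→10.75:
  [0→1]: (0.0+11.8)/2 × 1 = 5.9
  [1→1.5]: (11.8+14.1)/2 × 0.5 = 6.475
  [1.5→7.5]: (14.1+8.9)/2 × 6 = 69.0
  [7.5→8.5]: (8.9+7.7)/2 × 1 = 8.3
  [8.5→10.5]: (7.7+5.8)/2 × 2 = 13.5
  [10.5→10.75]: (5.8+5.6)/2 × 0.25 = 1.425
  Sum = 104.6 ng/mL·hr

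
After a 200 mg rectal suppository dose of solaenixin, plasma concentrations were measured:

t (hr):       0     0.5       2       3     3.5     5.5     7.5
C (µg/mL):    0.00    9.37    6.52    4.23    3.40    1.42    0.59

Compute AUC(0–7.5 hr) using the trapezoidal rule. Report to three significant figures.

AUC = 28.4 µg/mL·hr

Trapezoidal AUC_0→7.5:
  [0→0.5]: (0.00+9.37)/2 × 0.5 = 2.3425
  [0.5→2]: (9.37+6.52)/2 × 1.5 = 11.9175
  [2→3]: (6.52+4.23)/2 × 1 = 5.375
  [3→3.5]: (4.23+3.40)/2 × 0.5 = 1.9075
  [3.5→5.5]: (3.40+1.42)/2 × 2 = 4.82
  [5.5→7.5]: (1.42+0.59)/2 × 2 = 2.01
  Sum = 28.3725 µg/mL·hr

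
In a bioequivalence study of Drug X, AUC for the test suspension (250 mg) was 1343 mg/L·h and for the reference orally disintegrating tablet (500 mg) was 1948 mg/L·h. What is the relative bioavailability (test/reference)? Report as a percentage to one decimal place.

F_rel = 137.9%

F_rel = (AUC_test/D_test) / (AUC_ref/D_ref)
      = (1343/250) / (1948/500)
      = 5.372 / 3.896 = 1.3789 = 137.89%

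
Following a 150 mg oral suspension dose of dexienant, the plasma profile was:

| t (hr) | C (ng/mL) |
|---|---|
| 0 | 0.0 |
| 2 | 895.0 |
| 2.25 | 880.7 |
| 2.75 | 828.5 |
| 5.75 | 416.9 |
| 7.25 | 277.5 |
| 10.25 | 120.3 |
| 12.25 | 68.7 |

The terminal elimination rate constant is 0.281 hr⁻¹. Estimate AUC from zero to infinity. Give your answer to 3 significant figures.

Trapezoidal AUC_0→12.25:
  [0→2]: (0.0+895.0)/2 × 2 = 895.0
  [2→2.25]: (895.0+880.7)/2 × 0.25 = 221.9625
  [2.25→2.75]: (880.7+828.5)/2 × 0.5 = 427.3
  [2.75→5.75]: (828.5+416.9)/2 × 3 = 1868.1
  [5.75→7.25]: (416.9+277.5)/2 × 1.5 = 520.8
  [7.25→10.25]: (277.5+120.3)/2 × 3 = 596.7
  [10.25→12.25]: (120.3+68.7)/2 × 2 = 189.0
  Sum = 4718.8625 ng/mL·hr
Extrapolated tail: C_last / k_e = 68.7 / 0.281 = 244.484
AUC_0→∞ = 4718.8625 + 244.484 = 4963.3465 ng/mL·hr

AUC = 4960 ng/mL·hr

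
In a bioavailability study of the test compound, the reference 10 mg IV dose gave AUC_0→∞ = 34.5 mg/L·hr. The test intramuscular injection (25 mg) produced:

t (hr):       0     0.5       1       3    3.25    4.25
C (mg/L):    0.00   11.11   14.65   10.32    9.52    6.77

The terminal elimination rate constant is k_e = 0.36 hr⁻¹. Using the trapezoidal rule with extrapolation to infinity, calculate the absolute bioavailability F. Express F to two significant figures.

Trapezoidal AUC_0→4.25 (intramuscular injection):
  [0→0.5]: (0.00+11.11)/2 × 0.5 = 2.7775
  [0.5→1]: (11.11+14.65)/2 × 0.5 = 6.44
  [1→3]: (14.65+10.32)/2 × 2 = 24.97
  [3→3.25]: (10.32+9.52)/2 × 0.25 = 2.48
  [3.25→4.25]: (9.52+6.77)/2 × 1 = 8.145
  Sum = 44.8125 mg/L·hr
Tail: C_last/k_e = 6.77/0.36 = 18.806
AUC_0→∞ (intramuscular injection) = 44.8125 + 18.806 = 63.6185 mg/L·hr
F = (AUC_ev/D_ev)/(AUC_iv/D_iv) = (63.6185/25)/(34.5/10) = 2.54474/3.45 = 0.7376

F = 0.74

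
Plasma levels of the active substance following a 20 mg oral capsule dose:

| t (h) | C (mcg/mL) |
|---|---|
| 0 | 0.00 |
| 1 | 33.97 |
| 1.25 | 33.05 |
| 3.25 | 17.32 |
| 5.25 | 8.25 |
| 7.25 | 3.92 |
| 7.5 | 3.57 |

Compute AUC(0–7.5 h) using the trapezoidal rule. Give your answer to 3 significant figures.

Trapezoidal AUC_0→7.5:
  [0→1]: (0.00+33.97)/2 × 1 = 16.985
  [1→1.25]: (33.97+33.05)/2 × 0.25 = 8.3775
  [1.25→3.25]: (33.05+17.32)/2 × 2 = 50.37
  [3.25→5.25]: (17.32+8.25)/2 × 2 = 25.57
  [5.25→7.25]: (8.25+3.92)/2 × 2 = 12.17
  [7.25→7.5]: (3.92+3.57)/2 × 0.25 = 0.93625
  Sum = 114.40875 mcg/mL·h

AUC = 114 mcg/mL·h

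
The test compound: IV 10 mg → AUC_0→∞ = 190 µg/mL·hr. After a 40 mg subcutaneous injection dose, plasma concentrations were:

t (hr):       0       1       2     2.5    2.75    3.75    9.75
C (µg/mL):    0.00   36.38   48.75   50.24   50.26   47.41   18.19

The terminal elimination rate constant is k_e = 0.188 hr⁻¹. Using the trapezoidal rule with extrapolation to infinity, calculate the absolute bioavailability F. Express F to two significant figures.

F = 0.58

Trapezoidal AUC_0→9.75 (subcutaneous injection):
  [0→1]: (0.00+36.38)/2 × 1 = 18.19
  [1→2]: (36.38+48.75)/2 × 1 = 42.565
  [2→2.5]: (48.75+50.24)/2 × 0.5 = 24.7475
  [2.5→2.75]: (50.24+50.26)/2 × 0.25 = 12.5625
  [2.75→3.75]: (50.26+47.41)/2 × 1 = 48.835
  [3.75→9.75]: (47.41+18.19)/2 × 6 = 196.8
  Sum = 343.7 µg/mL·hr
Tail: C_last/k_e = 18.19/0.188 = 96.755
AUC_0→∞ (subcutaneous injection) = 343.7 + 96.755 = 440.455 µg/mL·hr
F = (AUC_ev/D_ev)/(AUC_iv/D_iv) = (440.455/40)/(190/10) = 11.011375/19 = 0.5795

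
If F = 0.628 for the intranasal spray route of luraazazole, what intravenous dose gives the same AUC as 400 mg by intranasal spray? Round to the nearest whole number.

Systemic exposure from an extravascular dose = F × D_ev, so the equivalent IV dose is F × D_ev.
D_iv = F × D_ev = 0.628 × 400 = 251.2 mg

D_iv = 251 mg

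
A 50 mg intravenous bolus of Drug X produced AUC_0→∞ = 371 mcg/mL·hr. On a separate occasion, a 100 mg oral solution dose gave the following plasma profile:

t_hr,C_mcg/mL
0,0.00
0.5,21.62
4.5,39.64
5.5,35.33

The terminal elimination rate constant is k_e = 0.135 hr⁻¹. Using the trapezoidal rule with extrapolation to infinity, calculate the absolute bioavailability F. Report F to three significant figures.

F = 0.576

Trapezoidal AUC_0→5.5 (oral solution):
  [0→0.5]: (0.00+21.62)/2 × 0.5 = 5.405
  [0.5→4.5]: (21.62+39.64)/2 × 4 = 122.52
  [4.5→5.5]: (39.64+35.33)/2 × 1 = 37.485
  Sum = 165.41 mcg/mL·hr
Tail: C_last/k_e = 35.33/0.135 = 261.704
AUC_0→∞ (oral solution) = 165.41 + 261.704 = 427.114 mcg/mL·hr
F = (AUC_ev/D_ev)/(AUC_iv/D_iv) = (427.114/100)/(371/50) = 4.27114/7.42 = 0.5756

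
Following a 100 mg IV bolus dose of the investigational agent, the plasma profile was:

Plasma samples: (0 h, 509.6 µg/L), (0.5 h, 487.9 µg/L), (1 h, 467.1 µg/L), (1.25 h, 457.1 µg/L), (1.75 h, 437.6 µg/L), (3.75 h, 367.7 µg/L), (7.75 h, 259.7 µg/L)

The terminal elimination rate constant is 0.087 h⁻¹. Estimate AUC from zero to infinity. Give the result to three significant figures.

Trapezoidal AUC_0→7.75:
  [0→0.5]: (509.6+487.9)/2 × 0.5 = 249.375
  [0.5→1]: (487.9+467.1)/2 × 0.5 = 238.75
  [1→1.25]: (467.1+457.1)/2 × 0.25 = 115.525
  [1.25→1.75]: (457.1+437.6)/2 × 0.5 = 223.675
  [1.75→3.75]: (437.6+367.7)/2 × 2 = 805.3
  [3.75→7.75]: (367.7+259.7)/2 × 4 = 1254.8
  Sum = 2887.425 µg/L·h
Extrapolated tail: C_last / k_e = 259.7 / 0.087 = 2985.057
AUC_0→∞ = 2887.425 + 2985.057 = 5872.482 µg/L·h

AUC = 5870 µg/L·h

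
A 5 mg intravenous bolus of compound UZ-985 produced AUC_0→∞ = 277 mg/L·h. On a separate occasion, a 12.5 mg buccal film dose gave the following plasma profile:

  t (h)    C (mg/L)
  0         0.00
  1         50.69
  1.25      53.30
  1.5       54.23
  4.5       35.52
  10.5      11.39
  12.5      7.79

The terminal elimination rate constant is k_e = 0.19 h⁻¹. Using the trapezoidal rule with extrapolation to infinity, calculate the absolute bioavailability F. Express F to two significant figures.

F = 0.56

Trapezoidal AUC_0→12.5 (buccal film):
  [0→1]: (0.00+50.69)/2 × 1 = 25.345
  [1→1.25]: (50.69+53.30)/2 × 0.25 = 12.99875
  [1.25→1.5]: (53.30+54.23)/2 × 0.25 = 13.44125
  [1.5→4.5]: (54.23+35.52)/2 × 3 = 134.625
  [4.5→10.5]: (35.52+11.39)/2 × 6 = 140.73
  [10.5→12.5]: (11.39+7.79)/2 × 2 = 19.18
  Sum = 346.32 mg/L·h
Tail: C_last/k_e = 7.79/0.19 = 41.000
AUC_0→∞ (buccal film) = 346.32 + 41.000 = 387.32 mg/L·h
F = (AUC_ev/D_ev)/(AUC_iv/D_iv) = (387.32/12.5)/(277/5) = 30.9856/55.4 = 0.5593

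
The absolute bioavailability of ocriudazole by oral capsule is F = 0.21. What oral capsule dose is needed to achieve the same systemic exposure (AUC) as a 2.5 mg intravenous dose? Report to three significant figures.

D_oral = 11.9 mg

For equal systemic exposure: F × D_ev = D_iv
D_ev = D_iv / F = 2.5 / 0.21 = 11.9048 mg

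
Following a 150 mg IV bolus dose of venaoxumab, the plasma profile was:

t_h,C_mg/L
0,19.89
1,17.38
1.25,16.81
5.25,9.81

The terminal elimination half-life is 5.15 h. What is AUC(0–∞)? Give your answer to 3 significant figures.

AUC = 149 mg/L·h

Trapezoidal AUC_0→5.25:
  [0→1]: (19.89+17.38)/2 × 1 = 18.635
  [1→1.25]: (17.38+16.81)/2 × 0.25 = 4.27375
  [1.25→5.25]: (16.81+9.81)/2 × 4 = 53.24
  Sum = 76.14875 mg/L·h
k_e = ln2 / t½ = 0.693147 / 5.15 = 0.1346 h^-1
Extrapolated tail: C_last / k_e = 9.81 / 0.1346 = 72.883
AUC_0→∞ = 76.14875 + 72.883 = 149.03175 mg/L·h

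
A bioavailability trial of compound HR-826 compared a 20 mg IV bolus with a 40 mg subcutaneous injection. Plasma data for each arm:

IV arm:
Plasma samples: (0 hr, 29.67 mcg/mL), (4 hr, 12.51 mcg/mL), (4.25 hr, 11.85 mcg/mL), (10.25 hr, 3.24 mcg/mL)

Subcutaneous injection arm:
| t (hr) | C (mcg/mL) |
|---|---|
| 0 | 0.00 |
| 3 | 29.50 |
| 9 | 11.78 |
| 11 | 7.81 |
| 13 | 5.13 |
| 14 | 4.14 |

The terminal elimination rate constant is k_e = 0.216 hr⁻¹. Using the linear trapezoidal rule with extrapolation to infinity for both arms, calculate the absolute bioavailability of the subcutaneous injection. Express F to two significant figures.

Trapezoidal AUC_0→10.25 (IV):
  [0→4]: (29.67+12.51)/2 × 4 = 84.36
  [4→4.25]: (12.51+11.85)/2 × 0.25 = 3.045
  [4.25→10.25]: (11.85+3.24)/2 × 6 = 45.27
  Sum = 132.675 mcg/mL·hr
IV tail: 3.24/0.216 = 15.000; AUC_iv,0→∞ = 132.675 + 15.000 = 147.675 mcg/mL·hr
Trapezoidal AUC_0→14 (subcutaneous injection):
  [0→3]: (0.00+29.50)/2 × 3 = 44.25
  [3→9]: (29.50+11.78)/2 × 6 = 123.84
  [9→11]: (11.78+7.81)/2 × 2 = 19.59
  [11→13]: (7.81+5.13)/2 × 2 = 12.94
  [13→14]: (5.13+4.14)/2 × 1 = 4.635
  Sum = 205.255 mcg/mL·hr
subcutaneous injection tail: 4.14/0.216 = 19.167; AUC_ev,0→∞ = 205.255 + 19.167 = 224.422 mcg/mL·hr
F = (AUC_ev/D_ev)/(AUC_iv/D_iv) = (224.422/40)/(147.675/20) = 5.61055/7.38375 = 0.7599

F = 0.76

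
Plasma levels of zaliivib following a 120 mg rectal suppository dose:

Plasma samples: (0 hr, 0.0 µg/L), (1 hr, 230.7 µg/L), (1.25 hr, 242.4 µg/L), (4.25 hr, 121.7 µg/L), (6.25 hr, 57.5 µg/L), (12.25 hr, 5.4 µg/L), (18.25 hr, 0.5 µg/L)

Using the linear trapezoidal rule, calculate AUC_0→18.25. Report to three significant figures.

AUC = 1110 µg/L·hr

Trapezoidal AUC_0→18.25:
  [0→1]: (0.0+230.7)/2 × 1 = 115.35
  [1→1.25]: (230.7+242.4)/2 × 0.25 = 59.1375
  [1.25→4.25]: (242.4+121.7)/2 × 3 = 546.15
  [4.25→6.25]: (121.7+57.5)/2 × 2 = 179.2
  [6.25→12.25]: (57.5+5.4)/2 × 6 = 188.7
  [12.25→18.25]: (5.4+0.5)/2 × 6 = 17.7
  Sum = 1106.2375 µg/L·hr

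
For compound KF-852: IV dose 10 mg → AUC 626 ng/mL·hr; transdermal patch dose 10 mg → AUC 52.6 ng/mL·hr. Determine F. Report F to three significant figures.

F = 0.0840

F = (AUC_ev / D_ev) / (AUC_iv / D_iv)
  = (52.6/10) / (626/10)
  = 5.26 / 62.6 = 0.0840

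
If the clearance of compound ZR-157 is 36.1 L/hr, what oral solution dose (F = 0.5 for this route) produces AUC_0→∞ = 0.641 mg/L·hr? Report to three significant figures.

Dose = 46.3 mg

Dose = CL × AUC_0→∞ / F
     = 36.1 × 0.641 / 0.5 = 46.2802 mg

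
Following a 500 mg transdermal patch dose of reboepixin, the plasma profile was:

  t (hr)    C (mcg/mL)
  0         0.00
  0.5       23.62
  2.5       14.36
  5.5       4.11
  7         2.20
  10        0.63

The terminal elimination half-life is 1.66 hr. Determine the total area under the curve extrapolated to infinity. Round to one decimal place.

AUC = 82.1 mcg/mL·hr

Trapezoidal AUC_0→10:
  [0→0.5]: (0.00+23.62)/2 × 0.5 = 5.905
  [0.5→2.5]: (23.62+14.36)/2 × 2 = 37.98
  [2.5→5.5]: (14.36+4.11)/2 × 3 = 27.705
  [5.5→7]: (4.11+2.20)/2 × 1.5 = 4.7325
  [7→10]: (2.20+0.63)/2 × 3 = 4.245
  Sum = 80.5675 mcg/mL·hr
k_e = ln2 / t½ = 0.693147 / 1.66 = 0.4176 hr^-1
Extrapolated tail: C_last / k_e = 0.63 / 0.4176 = 1.509
AUC_0→∞ = 80.5675 + 1.509 = 82.0765 mcg/mL·hr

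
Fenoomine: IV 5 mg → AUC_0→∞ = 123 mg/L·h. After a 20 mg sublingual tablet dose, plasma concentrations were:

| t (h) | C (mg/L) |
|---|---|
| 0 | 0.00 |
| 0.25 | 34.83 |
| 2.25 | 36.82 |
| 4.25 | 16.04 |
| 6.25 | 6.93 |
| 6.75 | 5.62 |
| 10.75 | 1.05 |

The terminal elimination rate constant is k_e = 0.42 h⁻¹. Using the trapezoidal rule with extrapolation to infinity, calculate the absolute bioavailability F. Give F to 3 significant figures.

F = 0.347

Trapezoidal AUC_0→10.75 (sublingual tablet):
  [0→0.25]: (0.00+34.83)/2 × 0.25 = 4.35375
  [0.25→2.25]: (34.83+36.82)/2 × 2 = 71.65
  [2.25→4.25]: (36.82+16.04)/2 × 2 = 52.86
  [4.25→6.25]: (16.04+6.93)/2 × 2 = 22.97
  [6.25→6.75]: (6.93+5.62)/2 × 0.5 = 3.1375
  [6.75→10.75]: (5.62+1.05)/2 × 4 = 13.34
  Sum = 168.31125 mg/L·h
Tail: C_last/k_e = 1.05/0.42 = 2.500
AUC_0→∞ (sublingual tablet) = 168.31125 + 2.500 = 170.81125 mg/L·h
F = (AUC_ev/D_ev)/(AUC_iv/D_iv) = (170.81125/20)/(123/5) = 8.5405625/24.6 = 0.3472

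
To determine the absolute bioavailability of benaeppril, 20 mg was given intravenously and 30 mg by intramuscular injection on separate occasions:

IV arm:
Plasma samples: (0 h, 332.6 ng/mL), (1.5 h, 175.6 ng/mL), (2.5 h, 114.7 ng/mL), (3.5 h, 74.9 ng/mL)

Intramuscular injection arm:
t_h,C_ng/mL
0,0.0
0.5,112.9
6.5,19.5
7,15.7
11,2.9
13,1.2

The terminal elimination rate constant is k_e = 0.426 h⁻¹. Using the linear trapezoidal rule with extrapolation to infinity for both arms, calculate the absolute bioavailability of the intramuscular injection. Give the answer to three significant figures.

Trapezoidal AUC_0→3.5 (IV):
  [0→1.5]: (332.6+175.6)/2 × 1.5 = 381.15
  [1.5→2.5]: (175.6+114.7)/2 × 1 = 145.15
  [2.5→3.5]: (114.7+74.9)/2 × 1 = 94.8
  Sum = 621.1 ng/mL·h
IV tail: 74.9/0.426 = 175.822; AUC_iv,0→∞ = 621.1 + 175.822 = 796.922 ng/mL·h
Trapezoidal AUC_0→13 (intramuscular injection):
  [0→0.5]: (0.0+112.9)/2 × 0.5 = 28.225
  [0.5→6.5]: (112.9+19.5)/2 × 6 = 397.2
  [6.5→7]: (19.5+15.7)/2 × 0.5 = 8.8
  [7→11]: (15.7+2.9)/2 × 4 = 37.2
  [11→13]: (2.9+1.2)/2 × 2 = 4.1
  Sum = 475.525 ng/mL·h
intramuscular injection tail: 1.2/0.426 = 2.817; AUC_ev,0→∞ = 475.525 + 2.817 = 478.342 ng/mL·h
F = (AUC_ev/D_ev)/(AUC_iv/D_iv) = (478.342/30)/(796.922/20) = 15.9447/39.8461 = 0.4002

F = 0.400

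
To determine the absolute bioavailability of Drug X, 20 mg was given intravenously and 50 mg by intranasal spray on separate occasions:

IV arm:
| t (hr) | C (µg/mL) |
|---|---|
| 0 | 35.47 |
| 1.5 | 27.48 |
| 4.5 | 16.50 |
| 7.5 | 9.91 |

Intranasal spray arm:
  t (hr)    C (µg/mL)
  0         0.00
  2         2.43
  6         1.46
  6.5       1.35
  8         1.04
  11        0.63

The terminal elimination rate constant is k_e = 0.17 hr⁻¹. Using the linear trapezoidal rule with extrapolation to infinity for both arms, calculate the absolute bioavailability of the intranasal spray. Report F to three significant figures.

Trapezoidal AUC_0→7.5 (IV):
  [0→1.5]: (35.47+27.48)/2 × 1.5 = 47.2125
  [1.5→4.5]: (27.48+16.50)/2 × 3 = 65.97
  [4.5→7.5]: (16.50+9.91)/2 × 3 = 39.615
  Sum = 152.7975 µg/mL·hr
IV tail: 9.91/0.17 = 58.294; AUC_iv,0→∞ = 152.7975 + 58.294 = 211.0915 µg/mL·hr
Trapezoidal AUC_0→11 (intranasal spray):
  [0→2]: (0.00+2.43)/2 × 2 = 2.43
  [2→6]: (2.43+1.46)/2 × 4 = 7.78
  [6→6.5]: (1.46+1.35)/2 × 0.5 = 0.7025
  [6.5→8]: (1.35+1.04)/2 × 1.5 = 1.7925
  [8→11]: (1.04+0.63)/2 × 3 = 2.505
  Sum = 15.21 µg/mL·hr
intranasal spray tail: 0.63/0.17 = 3.706; AUC_ev,0→∞ = 15.21 + 3.706 = 18.916 µg/mL·hr
F = (AUC_ev/D_ev)/(AUC_iv/D_iv) = (18.916/50)/(211.0915/20) = 0.37832/10.554575 = 0.0358

F = 0.0358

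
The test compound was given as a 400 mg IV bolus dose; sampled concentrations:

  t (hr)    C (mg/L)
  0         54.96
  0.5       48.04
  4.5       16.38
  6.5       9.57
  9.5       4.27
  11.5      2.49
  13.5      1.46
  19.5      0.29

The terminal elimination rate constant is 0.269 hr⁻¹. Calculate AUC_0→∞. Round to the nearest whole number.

Trapezoidal AUC_0→19.5:
  [0→0.5]: (54.96+48.04)/2 × 0.5 = 25.75
  [0.5→4.5]: (48.04+16.38)/2 × 4 = 128.84
  [4.5→6.5]: (16.38+9.57)/2 × 2 = 25.95
  [6.5→9.5]: (9.57+4.27)/2 × 3 = 20.76
  [9.5→11.5]: (4.27+2.49)/2 × 2 = 6.76
  [11.5→13.5]: (2.49+1.46)/2 × 2 = 3.95
  [13.5→19.5]: (1.46+0.29)/2 × 6 = 5.25
  Sum = 217.26 mg/L·hr
Extrapolated tail: C_last / k_e = 0.29 / 0.269 = 1.078
AUC_0→∞ = 217.26 + 1.078 = 218.338 mg/L·hr

AUC = 218 mg/L·hr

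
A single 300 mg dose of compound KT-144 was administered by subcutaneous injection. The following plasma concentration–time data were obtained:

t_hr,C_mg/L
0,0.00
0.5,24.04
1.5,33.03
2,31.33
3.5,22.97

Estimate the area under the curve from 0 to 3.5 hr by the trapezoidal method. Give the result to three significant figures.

AUC = 91.4 mg/L·hr

Trapezoidal AUC_0→3.5:
  [0→0.5]: (0.00+24.04)/2 × 0.5 = 6.01
  [0.5→1.5]: (24.04+33.03)/2 × 1 = 28.535
  [1.5→2]: (33.03+31.33)/2 × 0.5 = 16.09
  [2→3.5]: (31.33+22.97)/2 × 1.5 = 40.725
  Sum = 91.36 mg/L·hr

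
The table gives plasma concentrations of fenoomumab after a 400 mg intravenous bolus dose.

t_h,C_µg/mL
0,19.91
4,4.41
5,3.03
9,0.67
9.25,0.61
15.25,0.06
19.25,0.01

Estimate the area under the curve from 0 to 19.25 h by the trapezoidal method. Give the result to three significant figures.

Trapezoidal AUC_0→19.25:
  [0→4]: (19.91+4.41)/2 × 4 = 48.64
  [4→5]: (4.41+3.03)/2 × 1 = 3.72
  [5→9]: (3.03+0.67)/2 × 4 = 7.4
  [9→9.25]: (0.67+0.61)/2 × 0.25 = 0.16
  [9.25→15.25]: (0.61+0.06)/2 × 6 = 2.01
  [15.25→19.25]: (0.06+0.01)/2 × 4 = 0.14
  Sum = 62.07 µg/mL·h

AUC = 62.1 µg/mL·h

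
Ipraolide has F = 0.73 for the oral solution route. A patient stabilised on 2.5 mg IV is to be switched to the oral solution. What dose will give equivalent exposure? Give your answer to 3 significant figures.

D_oral = 3.42 mg

For equal systemic exposure: F × D_ev = D_iv
D_ev = D_iv / F = 2.5 / 0.73 = 3.42466 mg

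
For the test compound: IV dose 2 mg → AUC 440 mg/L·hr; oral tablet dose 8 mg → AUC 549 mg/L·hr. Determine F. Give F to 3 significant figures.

F = (AUC_ev / D_ev) / (AUC_iv / D_iv)
  = (549/8) / (440/2)
  = 68.625 / 220 = 0.3119

F = 0.312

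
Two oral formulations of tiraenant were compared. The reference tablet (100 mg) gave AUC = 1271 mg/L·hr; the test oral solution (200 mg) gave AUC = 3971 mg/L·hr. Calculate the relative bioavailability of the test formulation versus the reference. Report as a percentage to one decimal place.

F_rel = 156.2%

F_rel = (AUC_test/D_test) / (AUC_ref/D_ref)
      = (3971/200) / (1271/100)
      = 19.855 / 12.71 = 1.5622 = 156.22%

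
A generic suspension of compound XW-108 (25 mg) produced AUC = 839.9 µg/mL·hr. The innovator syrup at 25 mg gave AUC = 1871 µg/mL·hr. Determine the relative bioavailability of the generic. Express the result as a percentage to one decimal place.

F_rel = (AUC_test/D_test) / (AUC_ref/D_ref)
      = (839.9/25) / (1871/25)
      = 33.596 / 74.84 = 0.4489 = 44.89%

F_rel = 44.9%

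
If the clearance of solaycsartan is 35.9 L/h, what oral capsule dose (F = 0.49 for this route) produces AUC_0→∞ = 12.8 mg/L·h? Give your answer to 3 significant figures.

Dose = 938 mg

Dose = CL × AUC_0→∞ / F
     = 35.9 × 12.8 / 0.49 = 937.796 mg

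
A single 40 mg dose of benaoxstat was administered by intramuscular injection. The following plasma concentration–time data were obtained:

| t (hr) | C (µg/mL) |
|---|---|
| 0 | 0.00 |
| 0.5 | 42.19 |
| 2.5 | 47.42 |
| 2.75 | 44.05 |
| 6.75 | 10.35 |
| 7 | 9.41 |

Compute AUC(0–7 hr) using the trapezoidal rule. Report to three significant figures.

AUC = 223 µg/mL·hr

Trapezoidal AUC_0→7:
  [0→0.5]: (0.00+42.19)/2 × 0.5 = 10.5475
  [0.5→2.5]: (42.19+47.42)/2 × 2 = 89.61
  [2.5→2.75]: (47.42+44.05)/2 × 0.25 = 11.43375
  [2.75→6.75]: (44.05+10.35)/2 × 4 = 108.8
  [6.75→7]: (10.35+9.41)/2 × 0.25 = 2.47
  Sum = 222.86125 µg/mL·hr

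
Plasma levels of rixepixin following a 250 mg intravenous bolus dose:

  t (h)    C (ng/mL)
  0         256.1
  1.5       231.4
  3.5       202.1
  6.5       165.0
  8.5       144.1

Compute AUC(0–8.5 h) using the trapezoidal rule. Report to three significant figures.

Trapezoidal AUC_0→8.5:
  [0→1.5]: (256.1+231.4)/2 × 1.5 = 365.625
  [1.5→3.5]: (231.4+202.1)/2 × 2 = 433.5
  [3.5→6.5]: (202.1+165.0)/2 × 3 = 550.65
  [6.5→8.5]: (165.0+144.1)/2 × 2 = 309.1
  Sum = 1658.875 ng/mL·h

AUC = 1660 ng/mL·h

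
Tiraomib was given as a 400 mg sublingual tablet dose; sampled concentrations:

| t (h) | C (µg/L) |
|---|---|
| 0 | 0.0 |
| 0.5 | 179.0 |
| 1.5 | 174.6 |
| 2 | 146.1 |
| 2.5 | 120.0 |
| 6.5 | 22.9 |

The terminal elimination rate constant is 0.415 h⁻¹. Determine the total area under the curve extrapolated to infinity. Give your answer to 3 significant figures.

Trapezoidal AUC_0→6.5:
  [0→0.5]: (0.0+179.0)/2 × 0.5 = 44.75
  [0.5→1.5]: (179.0+174.6)/2 × 1 = 176.8
  [1.5→2]: (174.6+146.1)/2 × 0.5 = 80.175
  [2→2.5]: (146.1+120.0)/2 × 0.5 = 66.525
  [2.5→6.5]: (120.0+22.9)/2 × 4 = 285.8
  Sum = 654.05 µg/L·h
Extrapolated tail: C_last / k_e = 22.9 / 0.415 = 55.181
AUC_0→∞ = 654.05 + 55.181 = 709.231 µg/L·h

AUC = 709 µg/L·h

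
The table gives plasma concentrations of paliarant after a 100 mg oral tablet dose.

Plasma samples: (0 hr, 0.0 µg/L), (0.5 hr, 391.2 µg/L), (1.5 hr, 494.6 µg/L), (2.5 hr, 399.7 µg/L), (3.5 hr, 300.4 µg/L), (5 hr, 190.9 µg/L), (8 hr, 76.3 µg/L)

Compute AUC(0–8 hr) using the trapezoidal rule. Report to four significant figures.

AUC = 2107 µg/L·hr

Trapezoidal AUC_0→8:
  [0→0.5]: (0.0+391.2)/2 × 0.5 = 97.8
  [0.5→1.5]: (391.2+494.6)/2 × 1 = 442.9
  [1.5→2.5]: (494.6+399.7)/2 × 1 = 447.15
  [2.5→3.5]: (399.7+300.4)/2 × 1 = 350.05
  [3.5→5]: (300.4+190.9)/2 × 1.5 = 368.475
  [5→8]: (190.9+76.3)/2 × 3 = 400.8
  Sum = 2107.175 µg/L·hr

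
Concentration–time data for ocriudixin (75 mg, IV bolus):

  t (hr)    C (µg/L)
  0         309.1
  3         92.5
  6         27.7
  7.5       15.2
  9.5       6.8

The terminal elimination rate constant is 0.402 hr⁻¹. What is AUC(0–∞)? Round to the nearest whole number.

AUC = 854 µg/L·hr

Trapezoidal AUC_0→9.5:
  [0→3]: (309.1+92.5)/2 × 3 = 602.4
  [3→6]: (92.5+27.7)/2 × 3 = 180.3
  [6→7.5]: (27.7+15.2)/2 × 1.5 = 32.175
  [7.5→9.5]: (15.2+6.8)/2 × 2 = 22.0
  Sum = 836.875 µg/L·hr
Extrapolated tail: C_last / k_e = 6.8 / 0.402 = 16.915
AUC_0→∞ = 836.875 + 16.915 = 853.79 µg/L·hr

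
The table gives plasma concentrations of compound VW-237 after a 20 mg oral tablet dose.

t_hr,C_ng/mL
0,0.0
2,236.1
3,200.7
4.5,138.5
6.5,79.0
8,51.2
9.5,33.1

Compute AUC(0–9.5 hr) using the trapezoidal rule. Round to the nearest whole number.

Trapezoidal AUC_0→9.5:
  [0→2]: (0.0+236.1)/2 × 2 = 236.1
  [2→3]: (236.1+200.7)/2 × 1 = 218.4
  [3→4.5]: (200.7+138.5)/2 × 1.5 = 254.4
  [4.5→6.5]: (138.5+79.0)/2 × 2 = 217.5
  [6.5→8]: (79.0+51.2)/2 × 1.5 = 97.65
  [8→9.5]: (51.2+33.1)/2 × 1.5 = 63.225
  Sum = 1087.275 ng/mL·hr

AUC = 1087 ng/mL·hr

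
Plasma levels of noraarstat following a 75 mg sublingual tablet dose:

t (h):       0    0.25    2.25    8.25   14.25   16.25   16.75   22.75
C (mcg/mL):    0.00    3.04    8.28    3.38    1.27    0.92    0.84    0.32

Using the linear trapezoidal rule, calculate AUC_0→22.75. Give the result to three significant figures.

Trapezoidal AUC_0→22.75:
  [0→0.25]: (0.00+3.04)/2 × 0.25 = 0.38
  [0.25→2.25]: (3.04+8.28)/2 × 2 = 11.32
  [2.25→8.25]: (8.28+3.38)/2 × 6 = 34.98
  [8.25→14.25]: (3.38+1.27)/2 × 6 = 13.95
  [14.25→16.25]: (1.27+0.92)/2 × 2 = 2.19
  [16.25→16.75]: (0.92+0.84)/2 × 0.5 = 0.44
  [16.75→22.75]: (0.84+0.32)/2 × 6 = 3.48
  Sum = 66.74 mcg/mL·h

AUC = 66.7 mcg/mL·h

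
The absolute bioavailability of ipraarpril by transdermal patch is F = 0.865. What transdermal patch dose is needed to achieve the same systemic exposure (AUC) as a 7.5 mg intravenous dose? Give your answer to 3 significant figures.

D_transdermal = 8.67 mg

For equal systemic exposure: F × D_ev = D_iv
D_ev = D_iv / F = 7.5 / 0.865 = 8.67052 mg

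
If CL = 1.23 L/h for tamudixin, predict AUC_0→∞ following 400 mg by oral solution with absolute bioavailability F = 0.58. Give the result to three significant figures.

AUC_0→∞ = F × Dose / CL
        = 0.58 × 400 / 1.23 = 188.618 mg/L·h

AUC = 189 mg/L·h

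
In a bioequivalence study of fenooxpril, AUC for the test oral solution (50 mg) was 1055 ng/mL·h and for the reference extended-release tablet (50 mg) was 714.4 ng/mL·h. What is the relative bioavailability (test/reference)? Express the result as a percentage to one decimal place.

F_rel = 147.7%

F_rel = (AUC_test/D_test) / (AUC_ref/D_ref)
      = (1055/50) / (714.4/50)
      = 21.1 / 14.288 = 1.4768 = 147.68%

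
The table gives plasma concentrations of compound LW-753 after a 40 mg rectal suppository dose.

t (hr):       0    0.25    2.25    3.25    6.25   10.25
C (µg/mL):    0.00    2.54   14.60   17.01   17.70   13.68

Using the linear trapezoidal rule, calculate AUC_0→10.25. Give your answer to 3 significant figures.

Trapezoidal AUC_0→10.25:
  [0→0.25]: (0.00+2.54)/2 × 0.25 = 0.3175
  [0.25→2.25]: (2.54+14.60)/2 × 2 = 17.14
  [2.25→3.25]: (14.60+17.01)/2 × 1 = 15.805
  [3.25→6.25]: (17.01+17.70)/2 × 3 = 52.065
  [6.25→10.25]: (17.70+13.68)/2 × 4 = 62.76
  Sum = 148.0875 µg/mL·hr

AUC = 148 µg/mL·hr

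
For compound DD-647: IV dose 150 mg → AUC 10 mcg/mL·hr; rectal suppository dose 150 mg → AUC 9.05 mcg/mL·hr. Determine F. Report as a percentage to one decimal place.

F = (AUC_ev / D_ev) / (AUC_iv / D_iv)
  = (9.05/150) / (10/150)
  = 0.0603333 / 0.0666667 = 0.9050
  = 90.50%

F = 90.5%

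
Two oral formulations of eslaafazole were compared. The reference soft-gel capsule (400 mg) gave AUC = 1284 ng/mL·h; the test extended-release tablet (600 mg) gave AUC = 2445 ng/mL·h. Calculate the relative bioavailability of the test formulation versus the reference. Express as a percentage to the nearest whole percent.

F_rel = 127%

F_rel = (AUC_test/D_test) / (AUC_ref/D_ref)
      = (2445/600) / (1284/400)
      = 4.075 / 3.21 = 1.2695 = 126.95%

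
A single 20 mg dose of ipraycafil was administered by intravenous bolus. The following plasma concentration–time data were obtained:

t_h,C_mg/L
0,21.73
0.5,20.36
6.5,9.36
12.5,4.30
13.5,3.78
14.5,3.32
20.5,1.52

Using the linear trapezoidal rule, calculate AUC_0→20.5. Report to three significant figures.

Trapezoidal AUC_0→20.5:
  [0→0.5]: (21.73+20.36)/2 × 0.5 = 10.5225
  [0.5→6.5]: (20.36+9.36)/2 × 6 = 89.16
  [6.5→12.5]: (9.36+4.30)/2 × 6 = 40.98
  [12.5→13.5]: (4.30+3.78)/2 × 1 = 4.04
  [13.5→14.5]: (3.78+3.32)/2 × 1 = 3.55
  [14.5→20.5]: (3.32+1.52)/2 × 6 = 14.52
  Sum = 162.7725 mg/L·h

AUC = 163 mg/L·h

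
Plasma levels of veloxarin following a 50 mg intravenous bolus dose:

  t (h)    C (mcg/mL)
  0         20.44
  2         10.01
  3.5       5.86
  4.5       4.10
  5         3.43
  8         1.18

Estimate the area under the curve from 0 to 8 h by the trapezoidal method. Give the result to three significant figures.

Trapezoidal AUC_0→8:
  [0→2]: (20.44+10.01)/2 × 2 = 30.45
  [2→3.5]: (10.01+5.86)/2 × 1.5 = 11.9025
  [3.5→4.5]: (5.86+4.10)/2 × 1 = 4.98
  [4.5→5]: (4.10+3.43)/2 × 0.5 = 1.8825
  [5→8]: (3.43+1.18)/2 × 3 = 6.915
  Sum = 56.13 mcg/mL·h

AUC = 56.1 mcg/mL·h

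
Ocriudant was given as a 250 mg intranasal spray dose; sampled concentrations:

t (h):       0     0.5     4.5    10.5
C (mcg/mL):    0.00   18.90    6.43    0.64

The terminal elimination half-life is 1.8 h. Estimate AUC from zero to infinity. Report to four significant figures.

Trapezoidal AUC_0→10.5:
  [0→0.5]: (0.00+18.90)/2 × 0.5 = 4.725
  [0.5→4.5]: (18.90+6.43)/2 × 4 = 50.66
  [4.5→10.5]: (6.43+0.64)/2 × 6 = 21.21
  Sum = 76.595 mcg/mL·h
k_e = ln2 / t½ = 0.693147 / 1.8 = 0.3851 h^-1
Extrapolated tail: C_last / k_e = 0.64 / 0.3851 = 1.662
AUC_0→∞ = 76.595 + 1.662 = 78.257 mcg/mL·h

AUC = 78.26 mcg/mL·h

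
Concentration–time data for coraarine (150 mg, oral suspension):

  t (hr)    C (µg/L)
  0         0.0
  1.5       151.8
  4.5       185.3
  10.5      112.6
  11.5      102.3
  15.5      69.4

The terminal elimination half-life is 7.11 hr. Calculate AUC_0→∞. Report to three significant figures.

AUC = 2680 µg/L·hr

Trapezoidal AUC_0→15.5:
  [0→1.5]: (0.0+151.8)/2 × 1.5 = 113.85
  [1.5→4.5]: (151.8+185.3)/2 × 3 = 505.65
  [4.5→10.5]: (185.3+112.6)/2 × 6 = 893.7
  [10.5→11.5]: (112.6+102.3)/2 × 1 = 107.45
  [11.5→15.5]: (102.3+69.4)/2 × 4 = 343.4
  Sum = 1964.05 µg/L·hr
k_e = ln2 / t½ = 0.693147 / 7.11 = 0.0975 hr^-1
Extrapolated tail: C_last / k_e = 69.4 / 0.0975 = 711.795
AUC_0→∞ = 1964.05 + 711.795 = 2675.845 µg/L·hr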